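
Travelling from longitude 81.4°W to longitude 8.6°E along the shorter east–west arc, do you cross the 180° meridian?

No

Signed shortest Δλ = ((8.6 − -81.4 + 180) mod 360) − 180 = 90.0°.
Going east by 90.0° from -81.4° reaches +8.6° without touching 180°.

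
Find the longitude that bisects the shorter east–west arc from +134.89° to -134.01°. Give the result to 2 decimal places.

-179.56°

Signed shortest Δλ from +134.89° to -134.01° is +91.10°.
Midpoint longitude = +134.89° + (+91.10°)/2 = +134.89° + 45.55° = +180.44°.
Normalise into (−180°, 180°]: -179.56°.
(The naïve average (+134.89 + -134.01)/2 = 0.44° is on the wrong side of the globe.)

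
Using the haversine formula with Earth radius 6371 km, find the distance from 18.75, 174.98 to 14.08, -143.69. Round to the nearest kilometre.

4429 km

Δλ = -143.69 − 174.98 = -318.67°; wrapped into (−180°, 180°]: 41.33°.
Δφ = 14.08 − 18.75 = -4.67°.
a = sin²(Δφ/2) + cos φ₁ · cos φ₂ · sin²(Δλ/2) = 0.116048.
c = 2·atan2(√a, √(1−a)) = 0.69523 rad → d = 6371·c ≈ 4429.34 km.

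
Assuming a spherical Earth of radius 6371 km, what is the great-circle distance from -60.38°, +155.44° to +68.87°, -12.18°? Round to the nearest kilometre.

18906 km

Δλ = -12.18 − 155.44 = -167.62°.
Δφ = 68.87 − -60.38 = 129.25°.
a = sin²(Δφ/2) + cos φ₁ · cos φ₂ · sin²(Δλ/2) = 0.992449.
c = 2·atan2(√a, √(1−a)) = 2.96758 rad → d = 6371·c ≈ 18906.48 km.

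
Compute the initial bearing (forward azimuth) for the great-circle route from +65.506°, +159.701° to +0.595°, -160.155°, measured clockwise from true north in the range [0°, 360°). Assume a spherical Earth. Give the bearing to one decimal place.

Δλ = -160.155 − 159.701 = -319.856°; wrapped into (−180°, 180°]: 40.144°.
θ = atan2( sin Δλ · cos φ₂ , cos φ₁ · sin φ₂ − sin φ₁ · cos φ₂ · cos Δλ )
  = atan2(0.64468, -0.69129) = 136.998° → normalised to [0°, 360°): 136.998°.

137.0°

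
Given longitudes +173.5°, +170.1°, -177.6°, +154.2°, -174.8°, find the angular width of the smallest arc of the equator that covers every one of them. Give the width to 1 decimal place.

Sort the longitudes: -177.6°, -174.8°, +154.2°, +170.1°, +173.5°.
Eastward gaps between consecutive values (wrapping around): 2.8°, 329.0°, 15.9°, 3.4°, 8.9°.
Largest gap = 329.0° ⇒ minimal covering band is its complement: 360° − 329.0° = 31.0°.
Band runs from +154.2° eastward to -174.8°, crossing the antimeridian.

31.0°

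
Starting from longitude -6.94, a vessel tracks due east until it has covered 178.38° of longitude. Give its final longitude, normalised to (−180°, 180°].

Start at -6.94°; shift +178.38° → +171.44°.
+171.44° already lies in (−180°, 180°].

+171.44°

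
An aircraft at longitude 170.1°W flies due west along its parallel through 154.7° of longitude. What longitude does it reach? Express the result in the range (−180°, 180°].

35.2°E

Start at -170.1°; shift −154.7° → -324.8°.
-324.8° lies outside (−180°, 180°]; add 360° → +35.2°.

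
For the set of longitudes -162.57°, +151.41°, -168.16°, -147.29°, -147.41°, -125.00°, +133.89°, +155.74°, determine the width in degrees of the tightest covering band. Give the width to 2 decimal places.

101.11°

Sort the longitudes: -168.16°, -162.57°, -147.41°, -147.29°, -125.00°, +133.89°, +151.41°, +155.74°.
Eastward gaps between consecutive values (wrapping around): 5.59°, 15.16°, 0.12°, 22.29°, 258.89°, 17.52°, 4.33°, 36.10°.
Largest gap = 258.89° ⇒ minimal covering band is its complement: 360° − 258.89° = 101.11°.
Band runs from +133.89° eastward to -125.00°, crossing the antimeridian.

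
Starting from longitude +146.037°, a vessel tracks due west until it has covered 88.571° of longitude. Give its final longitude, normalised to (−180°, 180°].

Start at +146.037°; shift −88.571° → +57.466°.
+57.466° already lies in (−180°, 180°].

+57.466°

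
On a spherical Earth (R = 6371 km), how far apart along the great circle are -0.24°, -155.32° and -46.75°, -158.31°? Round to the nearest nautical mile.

Δλ = -158.31 − -155.32 = -2.99°.
Δφ = -46.75 − -0.24 = -46.51°.
a = sin²(Δφ/2) + cos φ₁ · cos φ₂ · sin²(Δλ/2) = 0.156352.
c = 2·atan2(√a, √(1−a)) = 0.81304 rad → d = 6371·c ≈ 5179.86 km ≈ 2796.90 nmi.

2797 nmi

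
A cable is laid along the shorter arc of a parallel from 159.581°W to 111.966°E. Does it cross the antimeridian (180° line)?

Naïve |111.966 − -159.581| = 271.547° > 180°, so the shorter arc goes the other way round — across 180°.
Signed shortest Δλ = ((111.966 − -159.581 + 180) mod 360) − 180 = -88.453°.
Going west by 88.453° from -159.581° passes through 180° before reaching +111.966°.

Yes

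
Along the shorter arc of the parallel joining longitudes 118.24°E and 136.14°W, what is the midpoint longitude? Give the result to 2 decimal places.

Signed shortest Δλ from +118.24° to -136.14° is +105.62°.
Midpoint longitude = +118.24° + (+105.62°)/2 = +118.24° + 52.81° = +171.05°.
(The naïve average (+118.24 + -136.14)/2 = -8.95° is on the wrong side of the globe.)

171.05°E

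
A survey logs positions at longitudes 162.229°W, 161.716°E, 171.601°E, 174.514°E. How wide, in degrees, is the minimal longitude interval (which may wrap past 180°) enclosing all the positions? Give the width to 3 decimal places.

Sort the longitudes: -162.229°, +161.716°, +171.601°, +174.514°.
Eastward gaps between consecutive values (wrapping around): 323.945°, 9.885°, 2.913°, 23.257°.
Largest gap = 323.945° ⇒ minimal covering band is its complement: 360° − 323.945° = 36.055°.
Band runs from +161.716° eastward to -162.229°, crossing the antimeridian.

36.055°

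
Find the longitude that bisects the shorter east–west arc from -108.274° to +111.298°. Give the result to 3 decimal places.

-178.488°

Signed shortest Δλ from -108.274° to +111.298° is -140.428°.
Midpoint longitude = -108.274° + (-140.428°)/2 = -108.274° − 70.214° = -178.488°.
(The naïve average (-108.274 + +111.298)/2 = 1.512° is on the wrong side of the globe.)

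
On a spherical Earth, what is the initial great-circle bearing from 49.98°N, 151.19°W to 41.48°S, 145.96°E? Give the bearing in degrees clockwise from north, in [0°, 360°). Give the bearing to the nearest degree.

224°

Δλ = 145.96 − -151.19 = 297.15°; wrapped into (−180°, 180°]: -62.85°.
θ = atan2( sin Δλ · cos φ₂ , cos φ₁ · sin φ₂ − sin φ₁ · cos φ₂ · cos Δλ )
  = atan2(-0.66664, -0.68774) = -135.893° → normalised to [0°, 360°): 224.107°.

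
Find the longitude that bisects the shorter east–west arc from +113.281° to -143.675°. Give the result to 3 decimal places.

Signed shortest Δλ from +113.281° to -143.675° is +103.044°.
Midpoint longitude = +113.281° + (+103.044°)/2 = +113.281° + 51.522° = +164.803°.
(The naïve average (+113.281 + -143.675)/2 = -15.197° is on the wrong side of the globe.)

+164.803°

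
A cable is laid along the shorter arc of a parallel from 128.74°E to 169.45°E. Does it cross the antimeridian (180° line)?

Signed shortest Δλ = ((169.45 − 128.74 + 180) mod 360) − 180 = 40.71°.
Going east by 40.71° from +128.74° reaches +169.45° without touching 180°.

No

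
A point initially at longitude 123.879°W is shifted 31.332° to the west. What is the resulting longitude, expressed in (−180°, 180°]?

Start at -123.879°; shift −31.332° → -155.211°.
-155.211° already lies in (−180°, 180°].

155.211°W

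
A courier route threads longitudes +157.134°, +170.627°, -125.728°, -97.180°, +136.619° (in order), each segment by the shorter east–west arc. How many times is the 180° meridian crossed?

2

Leg 1: +157.134° → +170.627°, shortest Δλ = 13.493° (east) — does not cross 180°.
Leg 2: +170.627° → -125.728°, shortest Δλ = 63.645° (east) — crosses 180°.
Leg 3: -125.728° → -97.180°, shortest Δλ = 28.548° (east) — does not cross 180°.
Leg 4: -97.180° → +136.619°, shortest Δλ = -126.201° (west) — crosses 180°.
Total crossings: 2.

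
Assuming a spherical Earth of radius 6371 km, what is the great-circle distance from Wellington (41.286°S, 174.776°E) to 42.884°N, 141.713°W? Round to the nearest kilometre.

10324 km

Δλ = -141.713 − 174.776 = -316.489°; wrapped into (−180°, 180°]: 43.511°.
Δφ = 42.884 − -41.286 = 84.170°.
a = sin²(Δφ/2) + cos φ₁ · cos φ₂ · sin²(Δλ/2) = 0.524851.
c = 2·atan2(√a, √(1−a)) = 1.62052 rad → d = 6371·c ≈ 10324.33 km.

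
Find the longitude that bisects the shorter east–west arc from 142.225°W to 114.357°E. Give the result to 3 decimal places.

Signed shortest Δλ from -142.225° to +114.357° is -103.418°.
Midpoint longitude = -142.225° + (-103.418°)/2 = -142.225° − 51.709° = -193.934°.
Normalise into (−180°, 180°]: +166.066°.
(The naïve average (-142.225 + +114.357)/2 = -13.934° is on the wrong side of the globe.)

166.066°E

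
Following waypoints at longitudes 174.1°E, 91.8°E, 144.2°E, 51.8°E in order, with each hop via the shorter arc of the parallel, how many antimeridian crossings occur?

Leg 1: +174.1° → +91.8°, shortest Δλ = -82.3° (west) — does not cross 180°.
Leg 2: +91.8° → +144.2°, shortest Δλ = 52.4° (east) — does not cross 180°.
Leg 3: +144.2° → +51.8°, shortest Δλ = -92.4° (west) — does not cross 180°.
Total crossings: 0.

0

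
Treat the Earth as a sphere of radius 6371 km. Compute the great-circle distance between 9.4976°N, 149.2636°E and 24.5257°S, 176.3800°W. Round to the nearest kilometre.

5310 km

Δλ = -176.3800 − 149.2636 = -325.6436°; wrapped into (−180°, 180°]: 34.3564°.
Δφ = -24.5257 − 9.4976 = -34.0233°.
a = sin²(Δφ/2) + cos φ₁ · cos φ₂ · sin²(Δλ/2) = 0.163865.
c = 2·atan2(√a, √(1−a)) = 0.83353 rad → d = 6371·c ≈ 5310.40 km.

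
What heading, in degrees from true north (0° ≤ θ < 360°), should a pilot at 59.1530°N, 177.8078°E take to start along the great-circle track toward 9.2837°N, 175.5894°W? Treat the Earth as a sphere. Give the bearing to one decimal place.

171.5°

Δλ = -175.5894 − 177.8078 = -353.3972°; wrapped into (−180°, 180°]: 6.6028°.
θ = atan2( sin Δλ · cos φ₂ , cos φ₁ · sin φ₂ − sin φ₁ · cos φ₂ · cos Δλ )
  = atan2(0.11348, -0.75896) = 171.496° → normalised to [0°, 360°): 171.496°.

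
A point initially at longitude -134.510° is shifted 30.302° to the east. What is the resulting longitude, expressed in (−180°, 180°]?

-104.208°

Start at -134.510°; shift +30.302° → -104.208°.
-104.208° already lies in (−180°, 180°].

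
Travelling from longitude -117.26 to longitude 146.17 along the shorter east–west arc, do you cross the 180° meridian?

Yes

Naïve |146.17 − -117.26| = 263.43° > 180°, so the shorter arc goes the other way round — across 180°.
Signed shortest Δλ = ((146.17 − -117.26 + 180) mod 360) − 180 = -96.57°.
Going west by 96.57° from -117.26° passes through 180° before reaching +146.17°.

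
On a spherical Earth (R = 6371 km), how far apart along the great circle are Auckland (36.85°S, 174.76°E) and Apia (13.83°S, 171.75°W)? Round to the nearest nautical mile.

Δλ = -171.75 − 174.76 = -346.51°; wrapped into (−180°, 180°]: 13.49°.
Δφ = -13.83 − -36.85 = 23.02°.
a = sin²(Δφ/2) + cos φ₁ · cos φ₂ · sin²(Δλ/2) = 0.050534.
c = 2·atan2(√a, √(1−a)) = 0.45347 rad → d = 6371·c ≈ 2889.07 km ≈ 1559.98 nmi.

1560 nmi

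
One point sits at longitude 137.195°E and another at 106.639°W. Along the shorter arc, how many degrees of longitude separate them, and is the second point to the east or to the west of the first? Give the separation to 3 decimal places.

116.166° east

Raw difference: -106.639 − 137.195 = -243.834°.
Normalise into (−180°, 180°]: -243.834° + 360° = 116.166°.
Positive ⇒ the second point lies to the east; separation 116.166°.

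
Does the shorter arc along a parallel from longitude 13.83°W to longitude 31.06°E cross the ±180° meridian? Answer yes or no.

Signed shortest Δλ = ((31.06 − -13.83 + 180) mod 360) − 180 = 44.89°.
Going east by 44.89° from -13.83° reaches +31.06° without touching 180°.

No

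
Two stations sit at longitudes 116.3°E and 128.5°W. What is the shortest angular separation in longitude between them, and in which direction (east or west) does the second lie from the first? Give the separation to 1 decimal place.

Raw difference: -128.5 − 116.3 = -244.8°.
Normalise into (−180°, 180°]: -244.8° + 360° = 115.2°.
Positive ⇒ the second point lies to the east; separation 115.2°.

115.2° east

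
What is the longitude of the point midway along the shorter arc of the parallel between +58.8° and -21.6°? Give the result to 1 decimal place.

Signed shortest Δλ from +58.8° to -21.6° is -80.4°.
Midpoint longitude = +58.8° + (-80.4°)/2 = +58.8° − 40.2° = +18.6°.

+18.6°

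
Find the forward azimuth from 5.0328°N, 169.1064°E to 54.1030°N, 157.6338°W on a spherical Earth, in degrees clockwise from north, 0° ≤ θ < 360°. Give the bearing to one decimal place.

22.8°

Δλ = -157.6338 − 169.1064 = -326.7402°; wrapped into (−180°, 180°]: 33.2598°.
θ = atan2( sin Δλ · cos φ₂ , cos φ₁ · sin φ₂ − sin φ₁ · cos φ₂ · cos Δλ )
  = atan2(0.32156, 0.76394) = 22.828° → normalised to [0°, 360°): 22.828°.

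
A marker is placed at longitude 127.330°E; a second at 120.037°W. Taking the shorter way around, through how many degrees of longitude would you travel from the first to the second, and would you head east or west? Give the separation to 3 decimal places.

112.633° east

Raw difference: -120.037 − 127.330 = -247.367°.
Normalise into (−180°, 180°]: -247.367° + 360° = 112.633°.
Positive ⇒ the second point lies to the east; separation 112.633°.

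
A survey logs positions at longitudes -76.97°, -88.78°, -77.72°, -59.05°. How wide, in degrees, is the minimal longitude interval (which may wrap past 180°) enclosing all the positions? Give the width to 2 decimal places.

29.73°

Sort the longitudes: -88.78°, -77.72°, -76.97°, -59.05°.
Eastward gaps between consecutive values (wrapping around): 11.06°, 0.75°, 17.92°, 330.27°.
Largest gap = 330.27° ⇒ minimal covering band is its complement: 360° − 330.27° = 29.73°.
Band runs from -88.78° eastward to -59.05°.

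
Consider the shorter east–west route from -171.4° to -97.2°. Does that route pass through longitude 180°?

No

Signed shortest Δλ = ((-97.2 − -171.4 + 180) mod 360) − 180 = 74.2°.
Going east by 74.2° from -171.4° reaches -97.2° without touching 180°.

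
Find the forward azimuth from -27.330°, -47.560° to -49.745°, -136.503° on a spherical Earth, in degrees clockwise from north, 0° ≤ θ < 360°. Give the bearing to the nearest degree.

Δλ = -136.503 − -47.560 = -88.943°.
θ = atan2( sin Δλ · cos φ₂ , cos φ₁ · sin φ₂ − sin φ₁ · cos φ₂ · cos Δλ )
  = atan2(-0.64608, -0.67252) = -136.148° → normalised to [0°, 360°): 223.852°.

224°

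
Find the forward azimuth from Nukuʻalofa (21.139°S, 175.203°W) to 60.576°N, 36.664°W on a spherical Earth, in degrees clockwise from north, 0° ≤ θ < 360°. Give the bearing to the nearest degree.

26°

Δλ = -36.664 − -175.203 = 138.539°.
θ = atan2( sin Δλ · cos φ₂ , cos φ₁ · sin φ₂ − sin φ₁ · cos φ₂ · cos Δλ )
  = atan2(0.32527, 0.67963) = 25.576° → normalised to [0°, 360°): 25.576°.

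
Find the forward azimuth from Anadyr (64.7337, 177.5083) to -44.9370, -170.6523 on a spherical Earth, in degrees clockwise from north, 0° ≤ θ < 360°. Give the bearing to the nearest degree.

Δλ = -170.6523 − 177.5083 = -348.1606°; wrapped into (−180°, 180°]: 11.8394°.
θ = atan2( sin Δλ · cos φ₂ , cos φ₁ · sin φ₂ − sin φ₁ · cos φ₂ · cos Δλ )
  = atan2(0.14524, -0.92802) = 171.105° → normalised to [0°, 360°): 171.105°.

171°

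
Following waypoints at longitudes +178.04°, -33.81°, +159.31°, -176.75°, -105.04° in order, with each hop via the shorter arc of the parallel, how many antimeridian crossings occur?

Leg 1: +178.04° → -33.81°, shortest Δλ = 148.15° (east) — crosses 180°.
Leg 2: -33.81° → +159.31°, shortest Δλ = -166.88° (west) — crosses 180°.
Leg 3: +159.31° → -176.75°, shortest Δλ = 23.94° (east) — crosses 180°.
Leg 4: -176.75° → -105.04°, shortest Δλ = 71.71° (east) — does not cross 180°.
Total crossings: 3.

3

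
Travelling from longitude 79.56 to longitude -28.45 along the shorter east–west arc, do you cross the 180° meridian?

Signed shortest Δλ = ((-28.45 − 79.56 + 180) mod 360) − 180 = -108.01°.
Going west by 108.01° from +79.56° reaches -28.45° without touching 180°.

No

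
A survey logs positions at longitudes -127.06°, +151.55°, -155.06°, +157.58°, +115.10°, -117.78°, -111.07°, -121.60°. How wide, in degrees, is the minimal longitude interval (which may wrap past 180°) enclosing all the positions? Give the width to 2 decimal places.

Sort the longitudes: -155.06°, -127.06°, -121.60°, -117.78°, -111.07°, +115.10°, +151.55°, +157.58°.
Eastward gaps between consecutive values (wrapping around): 28.00°, 5.46°, 3.82°, 6.71°, 226.17°, 36.45°, 6.03°, 47.36°.
Largest gap = 226.17° ⇒ minimal covering band is its complement: 360° − 226.17° = 133.83°.
Band runs from +115.10° eastward to -111.07°, crossing the antimeridian.

133.83°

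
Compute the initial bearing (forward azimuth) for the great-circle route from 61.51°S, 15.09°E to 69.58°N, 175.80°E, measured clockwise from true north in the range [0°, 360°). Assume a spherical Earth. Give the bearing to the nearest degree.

36°

Δλ = 175.80 − 15.09 = 160.71°.
θ = atan2( sin Δλ · cos φ₂ , cos φ₁ · sin φ₂ − sin φ₁ · cos φ₂ · cos Δλ )
  = atan2(0.11526, 0.15760) = 36.180° → normalised to [0°, 360°): 36.180°.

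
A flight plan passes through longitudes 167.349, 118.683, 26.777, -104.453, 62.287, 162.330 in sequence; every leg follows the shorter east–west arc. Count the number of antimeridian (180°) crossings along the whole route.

0

Leg 1: +167.349° → +118.683°, shortest Δλ = -48.666° (west) — does not cross 180°.
Leg 2: +118.683° → +26.777°, shortest Δλ = -91.906° (west) — does not cross 180°.
Leg 3: +26.777° → -104.453°, shortest Δλ = -131.23° (west) — does not cross 180°.
Leg 4: -104.453° → +62.287°, shortest Δλ = 166.74° (east) — does not cross 180°.
Leg 5: +62.287° → +162.330°, shortest Δλ = 100.043° (east) — does not cross 180°.
Total crossings: 0.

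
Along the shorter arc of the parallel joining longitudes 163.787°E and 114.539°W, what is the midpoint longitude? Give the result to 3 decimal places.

155.376°W

Signed shortest Δλ from +163.787° to -114.539° is +81.674°.
Midpoint longitude = +163.787° + (+81.674°)/2 = +163.787° + 40.837° = +204.624°.
Normalise into (−180°, 180°]: -155.376°.
(The naïve average (+163.787 + -114.539)/2 = 24.624° is on the wrong side of the globe.)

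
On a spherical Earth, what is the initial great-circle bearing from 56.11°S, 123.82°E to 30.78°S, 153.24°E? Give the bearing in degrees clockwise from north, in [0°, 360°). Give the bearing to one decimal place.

51.5°

Δλ = 153.24 − 123.82 = 29.42°.
θ = atan2( sin Δλ · cos φ₂ , cos φ₁ · sin φ₂ − sin φ₁ · cos φ₂ · cos Δλ )
  = atan2(0.42202, 0.33586) = 51.485° → normalised to [0°, 360°): 51.485°.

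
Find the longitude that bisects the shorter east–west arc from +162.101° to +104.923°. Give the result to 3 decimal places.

Signed shortest Δλ from +162.101° to +104.923° is -57.178°.
Midpoint longitude = +162.101° + (-57.178°)/2 = +162.101° − 28.589° = +133.512°.

+133.512°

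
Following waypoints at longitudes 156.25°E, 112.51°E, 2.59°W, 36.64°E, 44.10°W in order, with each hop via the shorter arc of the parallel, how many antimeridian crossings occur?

0

Leg 1: +156.25° → +112.51°, shortest Δλ = -43.74° (west) — does not cross 180°.
Leg 2: +112.51° → -2.59°, shortest Δλ = -115.1° (west) — does not cross 180°.
Leg 3: -2.59° → +36.64°, shortest Δλ = 39.23° (east) — does not cross 180°.
Leg 4: +36.64° → -44.10°, shortest Δλ = -80.74° (west) — does not cross 180°.
Total crossings: 0.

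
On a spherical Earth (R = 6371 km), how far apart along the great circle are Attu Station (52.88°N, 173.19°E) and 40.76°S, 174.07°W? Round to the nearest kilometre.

10484 km

Δλ = -174.07 − 173.19 = -347.26°; wrapped into (−180°, 180°]: 12.74°.
Δφ = -40.76 − 52.88 = -93.64°.
a = sin²(Δφ/2) + cos φ₁ · cos φ₂ · sin²(Δλ/2) = 0.537370.
c = 2·atan2(√a, √(1−a)) = 1.64561 rad → d = 6371·c ≈ 10484.16 km.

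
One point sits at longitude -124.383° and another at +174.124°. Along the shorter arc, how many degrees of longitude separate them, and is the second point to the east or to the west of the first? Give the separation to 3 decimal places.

61.493° west

Raw difference: 174.124 − -124.383 = 298.507°.
Normalise into (−180°, 180°]: 298.507° − 360° = -61.493°.
Negative ⇒ the second point lies to the west; separation 61.493°.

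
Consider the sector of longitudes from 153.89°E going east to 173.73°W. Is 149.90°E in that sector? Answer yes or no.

Band width going east from +153.89° to -173.73°: ((-173.73 − 153.89) mod 360) = 32.38°.
Offset of +149.90° east of the west edge: ((149.90 − 153.89) mod 360) = 356.01°.
356.01° > 32.38° ⇒ outside.

No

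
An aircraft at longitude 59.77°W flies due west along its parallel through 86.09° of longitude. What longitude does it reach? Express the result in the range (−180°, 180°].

Start at -59.77°; shift −86.09° → -145.86°.
-145.86° already lies in (−180°, 180°].

145.86°W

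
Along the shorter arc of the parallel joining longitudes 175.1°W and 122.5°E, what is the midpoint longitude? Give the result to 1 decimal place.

Signed shortest Δλ from -175.1° to +122.5° is -62.4°.
Midpoint longitude = -175.1° + (-62.4°)/2 = -175.1° − 31.2° = -206.3°.
Normalise into (−180°, 180°]: +153.7°.
(The naïve average (-175.1 + +122.5)/2 = -26.3° is on the wrong side of the globe.)

153.7°E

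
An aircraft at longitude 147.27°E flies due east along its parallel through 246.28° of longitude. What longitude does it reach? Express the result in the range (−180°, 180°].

Start at +147.27°; shift +246.28° → +393.55°.
+393.55° lies outside (−180°, 180°]; subtract 360° → +33.55°.

33.55°E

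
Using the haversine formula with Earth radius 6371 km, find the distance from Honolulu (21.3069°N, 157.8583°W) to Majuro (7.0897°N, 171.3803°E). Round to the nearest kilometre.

3662 km

Δλ = 171.3803 − -157.8583 = 329.2386°; wrapped into (−180°, 180°]: -30.7614°.
Δφ = 7.0897 − 21.3069 = -14.2172°.
a = sin²(Δφ/2) + cos φ₁ · cos φ₂ · sin²(Δλ/2) = 0.080352.
c = 2·atan2(√a, √(1−a)) = 0.57481 rad → d = 6371·c ≈ 3662.12 km.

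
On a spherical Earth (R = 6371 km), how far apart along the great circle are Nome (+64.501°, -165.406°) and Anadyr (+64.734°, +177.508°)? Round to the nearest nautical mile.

439 nmi

Δλ = 177.508 − -165.406 = 342.914°; wrapped into (−180°, 180°]: -17.086°.
Δφ = 64.734 − 64.501 = 0.233°.
a = sin²(Δφ/2) + cos φ₁ · cos φ₂ · sin²(Δλ/2) = 0.004059.
c = 2·atan2(√a, √(1−a)) = 0.12751 rad → d = 6371·c ≈ 812.34 km ≈ 438.63 nmi.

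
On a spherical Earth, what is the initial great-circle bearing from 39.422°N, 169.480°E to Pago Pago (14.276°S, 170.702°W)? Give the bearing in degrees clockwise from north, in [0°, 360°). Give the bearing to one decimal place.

156.9°

Δλ = -170.702 − 169.480 = -340.182°; wrapped into (−180°, 180°]: 19.818°.
θ = atan2( sin Δλ · cos φ₂ , cos φ₁ · sin φ₂ − sin φ₁ · cos φ₂ · cos Δλ )
  = atan2(0.32856, -0.76946) = 156.877° → normalised to [0°, 360°): 156.877°.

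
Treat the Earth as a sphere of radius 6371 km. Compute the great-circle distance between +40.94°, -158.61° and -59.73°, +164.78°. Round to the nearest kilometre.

Δλ = 164.78 − -158.61 = 323.39°; wrapped into (−180°, 180°]: -36.61°.
Δφ = -59.73 − 40.94 = -100.67°.
a = sin²(Δφ/2) + cos φ₁ · cos φ₂ · sin²(Δλ/2) = 0.630137.
c = 2·atan2(√a, √(1−a)) = 1.83410 rad → d = 6371·c ≈ 11685.07 km.

11685 km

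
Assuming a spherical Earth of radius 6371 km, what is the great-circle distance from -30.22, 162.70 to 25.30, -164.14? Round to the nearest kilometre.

7113 km

Δλ = -164.14 − 162.70 = -326.84°; wrapped into (−180°, 180°]: 33.16°.
Δφ = 25.30 − -30.22 = 55.52°.
a = sin²(Δφ/2) + cos φ₁ · cos φ₂ · sin²(Δλ/2) = 0.280553.
c = 2·atan2(√a, √(1−a)) = 1.11643 rad → d = 6371·c ≈ 7112.76 km.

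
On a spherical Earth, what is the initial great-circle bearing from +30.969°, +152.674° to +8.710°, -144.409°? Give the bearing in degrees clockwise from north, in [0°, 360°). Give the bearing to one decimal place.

Δλ = -144.409 − 152.674 = -297.083°; wrapped into (−180°, 180°]: 62.917°.
θ = atan2( sin Δλ · cos φ₂ , cos φ₁ · sin φ₂ − sin φ₁ · cos φ₂ · cos Δλ )
  = atan2(0.88008, -0.10173) = 96.594° → normalised to [0°, 360°): 96.594°.

96.6°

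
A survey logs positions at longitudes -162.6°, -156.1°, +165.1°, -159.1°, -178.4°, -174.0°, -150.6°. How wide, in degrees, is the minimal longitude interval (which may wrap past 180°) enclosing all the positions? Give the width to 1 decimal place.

Sort the longitudes: -178.4°, -174.0°, -162.6°, -159.1°, -156.1°, -150.6°, +165.1°.
Eastward gaps between consecutive values (wrapping around): 4.4°, 11.4°, 3.5°, 3.0°, 5.5°, 315.7°, 16.5°.
Largest gap = 315.7° ⇒ minimal covering band is its complement: 360° − 315.7° = 44.3°.
Band runs from +165.1° eastward to -150.6°, crossing the antimeridian.

44.3°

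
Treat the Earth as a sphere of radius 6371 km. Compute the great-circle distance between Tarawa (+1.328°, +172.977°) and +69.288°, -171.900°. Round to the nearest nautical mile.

Δλ = -171.900 − 172.977 = -344.877°; wrapped into (−180°, 180°]: 15.123°.
Δφ = 69.288 − 1.328 = 67.960°.
a = sin²(Δφ/2) + cos φ₁ · cos φ₂ · sin²(Δλ/2) = 0.318496.
c = 2·atan2(√a, √(1−a)) = 1.19930 rad → d = 6371·c ≈ 7640.75 km ≈ 4125.67 nmi.

4126 nmi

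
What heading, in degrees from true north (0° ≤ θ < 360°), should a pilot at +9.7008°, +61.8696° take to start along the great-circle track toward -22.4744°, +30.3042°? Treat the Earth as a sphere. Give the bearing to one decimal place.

Δλ = 30.3042 − 61.8696 = -31.5654°.
θ = atan2( sin Δλ · cos φ₂ , cos φ₁ · sin φ₂ − sin φ₁ · cos φ₂ · cos Δλ )
  = atan2(-0.48371, -0.50947) = -136.486° → normalised to [0°, 360°): 223.514°.

223.5°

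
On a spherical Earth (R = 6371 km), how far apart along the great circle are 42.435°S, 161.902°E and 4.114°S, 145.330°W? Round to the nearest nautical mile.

Δλ = -145.330 − 161.902 = -307.232°; wrapped into (−180°, 180°]: 52.768°.
Δφ = -4.114 − -42.435 = 38.321°.
a = sin²(Δφ/2) + cos φ₁ · cos φ₂ · sin²(Δλ/2) = 0.253097.
c = 2·atan2(√a, √(1−a)) = 1.05434 rad → d = 6371·c ≈ 6717.17 km ≈ 3626.98 nmi.

3627 nmi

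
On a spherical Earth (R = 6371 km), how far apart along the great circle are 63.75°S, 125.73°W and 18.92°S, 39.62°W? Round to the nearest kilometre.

7938 km

Δλ = -39.62 − -125.73 = 86.11°.
Δφ = -18.92 − -63.75 = 44.83°.
a = sin²(Δφ/2) + cos φ₁ · cos φ₂ · sin²(Δλ/2) = 0.340403.
c = 2·atan2(√a, √(1−a)) = 1.24592 rad → d = 6371·c ≈ 7937.75 km.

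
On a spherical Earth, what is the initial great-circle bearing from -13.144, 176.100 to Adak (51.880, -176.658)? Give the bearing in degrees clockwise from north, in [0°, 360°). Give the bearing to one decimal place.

Δλ = -176.658 − 176.100 = -352.758°; wrapped into (−180°, 180°]: 7.242°.
θ = atan2( sin Δλ · cos φ₂ , cos φ₁ · sin φ₂ − sin φ₁ · cos φ₂ · cos Δλ )
  = atan2(0.07782, 0.90536) = 4.913° → normalised to [0°, 360°): 4.913°.

4.9°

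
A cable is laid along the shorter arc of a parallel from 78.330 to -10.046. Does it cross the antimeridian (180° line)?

No

Signed shortest Δλ = ((-10.046 − 78.330 + 180) mod 360) − 180 = -88.376°.
Going west by 88.376° from +78.330° reaches -10.046° without touching 180°.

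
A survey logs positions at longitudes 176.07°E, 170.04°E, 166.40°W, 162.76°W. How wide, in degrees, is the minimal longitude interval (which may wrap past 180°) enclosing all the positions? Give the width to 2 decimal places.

27.20°

Sort the longitudes: -166.40°, -162.76°, +170.04°, +176.07°.
Eastward gaps between consecutive values (wrapping around): 3.64°, 332.80°, 6.03°, 17.53°.
Largest gap = 332.80° ⇒ minimal covering band is its complement: 360° − 332.80° = 27.20°.
Band runs from +170.04° eastward to -162.76°, crossing the antimeridian.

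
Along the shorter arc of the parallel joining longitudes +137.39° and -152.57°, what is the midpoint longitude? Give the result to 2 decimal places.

Signed shortest Δλ from +137.39° to -152.57° is +70.04°.
Midpoint longitude = +137.39° + (+70.04°)/2 = +137.39° + 35.02° = +172.41°.
(The naïve average (+137.39 + -152.57)/2 = -7.59° is on the wrong side of the globe.)

+172.41°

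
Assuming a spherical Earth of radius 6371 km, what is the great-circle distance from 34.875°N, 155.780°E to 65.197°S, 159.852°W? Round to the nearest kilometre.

11769 km

Δλ = -159.852 − 155.780 = -315.632°; wrapped into (−180°, 180°]: 44.368°.
Δφ = -65.197 − 34.875 = -100.072°.
a = sin²(Δφ/2) + cos φ₁ · cos φ₂ · sin²(Δλ/2) = 0.636509.
c = 2·atan2(√a, √(1−a)) = 1.84732 rad → d = 6371·c ≈ 11769.31 km.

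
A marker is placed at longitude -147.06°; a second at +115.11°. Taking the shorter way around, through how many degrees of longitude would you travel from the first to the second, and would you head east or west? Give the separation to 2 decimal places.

Raw difference: 115.11 − -147.06 = 262.17°.
Normalise into (−180°, 180°]: 262.17° − 360° = -97.83°.
Negative ⇒ the second point lies to the west; separation 97.83°.

97.83° west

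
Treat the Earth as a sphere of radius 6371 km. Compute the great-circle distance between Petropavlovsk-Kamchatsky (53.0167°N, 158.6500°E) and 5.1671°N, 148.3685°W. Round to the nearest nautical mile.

Δλ = -148.3685 − 158.6500 = -307.0185°; wrapped into (−180°, 180°]: 52.9815°.
Δφ = 5.1671 − 53.0167 = -47.8496°.
a = sin²(Δφ/2) + cos φ₁ · cos φ₂ · sin²(Δλ/2) = 0.283667.
c = 2·atan2(√a, √(1−a)) = 1.12335 rad → d = 6371·c ≈ 7156.85 km ≈ 3864.39 nmi.

3864 nmi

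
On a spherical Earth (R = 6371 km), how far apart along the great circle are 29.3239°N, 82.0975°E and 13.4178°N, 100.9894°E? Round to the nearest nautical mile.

Δλ = 100.9894 − 82.0975 = 18.8919°.
Δφ = 13.4178 − 29.3239 = -15.9061°.
a = sin²(Δφ/2) + cos φ₁ · cos φ₂ · sin²(Δλ/2) = 0.041986.
c = 2·atan2(√a, √(1−a)) = 0.41273 rad → d = 6371·c ≈ 2629.53 km ≈ 1419.83 nmi.

1420 nmi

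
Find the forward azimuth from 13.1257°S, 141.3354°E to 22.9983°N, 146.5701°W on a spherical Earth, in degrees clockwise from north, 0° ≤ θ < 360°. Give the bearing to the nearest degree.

Δλ = -146.5701 − 141.3354 = -287.9055°; wrapped into (−180°, 180°]: 72.0945°.
θ = atan2( sin Δλ · cos φ₂ , cos φ₁ · sin φ₂ − sin φ₁ · cos φ₂ · cos Δλ )
  = atan2(0.87593, 0.44476) = 63.080° → normalised to [0°, 360°): 63.080°.

63°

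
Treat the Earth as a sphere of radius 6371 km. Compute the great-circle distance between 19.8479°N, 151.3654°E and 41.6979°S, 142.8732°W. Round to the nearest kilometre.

9609 km

Δλ = -142.8732 − 151.3654 = -294.2386°; wrapped into (−180°, 180°]: 65.7614°.
Δφ = -41.6979 − 19.8479 = -61.5458°.
a = sin²(Δφ/2) + cos φ₁ · cos φ₂ · sin²(Δλ/2) = 0.468764.
c = 2·atan2(√a, √(1−a)) = 1.50828 rad → d = 6371·c ≈ 9609.28 km.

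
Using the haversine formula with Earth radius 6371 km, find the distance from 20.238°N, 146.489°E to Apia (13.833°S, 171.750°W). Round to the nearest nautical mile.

Δλ = -171.750 − 146.489 = -318.239°; wrapped into (−180°, 180°]: 41.761°.
Δφ = -13.833 − 20.238 = -34.071°.
a = sin²(Δφ/2) + cos φ₁ · cos φ₂ · sin²(Δλ/2) = 0.201564.
c = 2·atan2(√a, √(1−a)) = 0.93120 rad → d = 6371·c ≈ 5932.67 km ≈ 3203.38 nmi.

3203 nmi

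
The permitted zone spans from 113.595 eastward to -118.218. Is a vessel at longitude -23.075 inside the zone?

No

Band width going east from +113.595° to -118.218°: ((-118.218 − 113.595) mod 360) = 128.187°.
Offset of -23.075° east of the west edge: ((-23.075 − 113.595) mod 360) = 223.330°.
223.330° > 128.187° ⇒ outside.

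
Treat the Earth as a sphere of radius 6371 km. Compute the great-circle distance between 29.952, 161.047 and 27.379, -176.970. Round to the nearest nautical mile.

Δλ = -176.970 − 161.047 = -338.017°; wrapped into (−180°, 180°]: 21.983°.
Δφ = 27.379 − 29.952 = -2.573°.
a = sin²(Δφ/2) + cos φ₁ · cos φ₂ · sin²(Δλ/2) = 0.028473.
c = 2·atan2(√a, √(1−a)) = 0.33910 rad → d = 6371·c ≈ 2160.43 km ≈ 1166.54 nmi.

1167 nmi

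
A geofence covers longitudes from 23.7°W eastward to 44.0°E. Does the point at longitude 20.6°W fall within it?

Band width going east from -23.7° to +44.0°: ((44.0 − -23.7) mod 360) = 67.7°.
Offset of -20.6° east of the west edge: ((-20.6 − -23.7) mod 360) = 3.1°.
3.1° ≤ 67.7° ⇒ inside.

Yes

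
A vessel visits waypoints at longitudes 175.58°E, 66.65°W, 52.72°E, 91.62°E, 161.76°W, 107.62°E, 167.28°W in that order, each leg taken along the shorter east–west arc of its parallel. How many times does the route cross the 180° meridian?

4

Leg 1: +175.58° → -66.65°, shortest Δλ = 117.77° (east) — crosses 180°.
Leg 2: -66.65° → +52.72°, shortest Δλ = 119.37° (east) — does not cross 180°.
Leg 3: +52.72° → +91.62°, shortest Δλ = 38.9° (east) — does not cross 180°.
Leg 4: +91.62° → -161.76°, shortest Δλ = 106.62° (east) — crosses 180°.
Leg 5: -161.76° → +107.62°, shortest Δλ = -90.62° (west) — crosses 180°.
Leg 6: +107.62° → -167.28°, shortest Δλ = 85.1° (east) — crosses 180°.
Total crossings: 4.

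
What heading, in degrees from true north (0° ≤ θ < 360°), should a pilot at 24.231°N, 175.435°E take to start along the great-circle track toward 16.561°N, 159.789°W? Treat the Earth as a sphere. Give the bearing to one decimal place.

Δλ = -159.789 − 175.435 = -335.224°; wrapped into (−180°, 180°]: 24.776°.
θ = atan2( sin Δλ · cos φ₂ , cos φ₁ · sin φ₂ − sin φ₁ · cos φ₂ · cos Δλ )
  = atan2(0.40169, -0.09726) = 103.611° → normalised to [0°, 360°): 103.611°.

103.6°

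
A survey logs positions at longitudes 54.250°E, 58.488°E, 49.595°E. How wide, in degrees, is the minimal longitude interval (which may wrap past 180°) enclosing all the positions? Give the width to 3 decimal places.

8.893°

Sort the longitudes: +49.595°, +54.250°, +58.488°.
Eastward gaps between consecutive values (wrapping around): 4.655°, 4.238°, 351.107°.
Largest gap = 351.107° ⇒ minimal covering band is its complement: 360° − 351.107° = 8.893°.
Band runs from +49.595° eastward to +58.488°.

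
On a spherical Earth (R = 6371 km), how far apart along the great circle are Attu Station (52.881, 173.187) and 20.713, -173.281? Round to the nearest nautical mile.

2030 nmi

Δλ = -173.281 − 173.187 = -346.468°; wrapped into (−180°, 180°]: 13.532°.
Δφ = 20.713 − 52.881 = -32.168°.
a = sin²(Δφ/2) + cos φ₁ · cos φ₂ · sin²(Δλ/2) = 0.084590.
c = 2·atan2(√a, √(1−a)) = 0.59022 rad → d = 6371·c ≈ 3760.26 km ≈ 2030.38 nmi.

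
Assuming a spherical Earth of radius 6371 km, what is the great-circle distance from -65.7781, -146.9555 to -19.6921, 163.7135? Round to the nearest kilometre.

6228 km

Δλ = 163.7135 − -146.9555 = 310.6690°; wrapped into (−180°, 180°]: -49.3310°.
Δφ = -19.6921 − -65.7781 = 46.0860°.
a = sin²(Δφ/2) + cos φ₁ · cos φ₂ · sin²(Δλ/2) = 0.220484.
c = 2·atan2(√a, √(1−a)) = 0.97758 rad → d = 6371·c ≈ 6228.15 km.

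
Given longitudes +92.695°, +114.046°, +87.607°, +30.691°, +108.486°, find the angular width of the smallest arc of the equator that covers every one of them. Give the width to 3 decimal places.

83.355°

Sort the longitudes: +30.691°, +87.607°, +92.695°, +108.486°, +114.046°.
Eastward gaps between consecutive values (wrapping around): 56.916°, 5.088°, 15.791°, 5.560°, 276.645°.
Largest gap = 276.645° ⇒ minimal covering band is its complement: 360° − 276.645° = 83.355°.
Band runs from +30.691° eastward to +114.046°.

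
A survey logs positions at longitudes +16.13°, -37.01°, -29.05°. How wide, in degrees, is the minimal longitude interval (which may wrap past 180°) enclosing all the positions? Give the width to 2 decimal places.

53.14°

Sort the longitudes: -37.01°, -29.05°, +16.13°.
Eastward gaps between consecutive values (wrapping around): 7.96°, 45.18°, 306.86°.
Largest gap = 306.86° ⇒ minimal covering band is its complement: 360° − 306.86° = 53.14°.
Band runs from -37.01° eastward to +16.13°.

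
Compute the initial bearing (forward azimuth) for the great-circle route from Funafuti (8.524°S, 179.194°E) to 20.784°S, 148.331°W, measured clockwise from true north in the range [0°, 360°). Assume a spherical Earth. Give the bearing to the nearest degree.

115°

Δλ = -148.331 − 179.194 = -327.525°; wrapped into (−180°, 180°]: 32.475°.
θ = atan2( sin Δλ · cos φ₂ , cos φ₁ · sin φ₂ − sin φ₁ · cos φ₂ · cos Δλ )
  = atan2(0.50199, -0.23402) = 114.994° → normalised to [0°, 360°): 114.994°.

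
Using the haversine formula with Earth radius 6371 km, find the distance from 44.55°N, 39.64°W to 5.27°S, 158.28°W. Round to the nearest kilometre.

12661 km

Δλ = -158.28 − -39.64 = -118.64°.
Δφ = -5.27 − 44.55 = -49.82°.
a = sin²(Δφ/2) + cos φ₁ · cos φ₂ · sin²(Δλ/2) = 0.702281.
c = 2·atan2(√a, √(1−a)) = 1.98730 rad → d = 6371·c ≈ 12661.07 km.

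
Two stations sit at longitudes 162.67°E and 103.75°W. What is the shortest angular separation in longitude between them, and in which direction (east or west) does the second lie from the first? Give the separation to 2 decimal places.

93.58° east

Raw difference: -103.75 − 162.67 = -266.42°.
Normalise into (−180°, 180°]: -266.42° + 360° = 93.58°.
Positive ⇒ the second point lies to the east; separation 93.58°.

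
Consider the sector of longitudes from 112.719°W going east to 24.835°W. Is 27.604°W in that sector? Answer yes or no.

Yes

Band width going east from -112.719° to -24.835°: ((-24.835 − -112.719) mod 360) = 87.884°.
Offset of -27.604° east of the west edge: ((-27.604 − -112.719) mod 360) = 85.115°.
85.115° ≤ 87.884° ⇒ inside.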